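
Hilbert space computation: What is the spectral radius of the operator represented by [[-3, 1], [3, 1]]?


For a 2x2 matrix, eigenvalues satisfy lambda^2 - (trace)*lambda + det = 0
trace = -3 + 1 = -2
det = -3*1 - 1*3 = -6
discriminant = (-2)^2 - 4*(-6) = 28
spectral radius = max |eigenvalue| = 3.6458

3.6458


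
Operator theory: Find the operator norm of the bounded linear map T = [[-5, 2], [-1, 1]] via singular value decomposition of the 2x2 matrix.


A^T A = [[26, -11], [-11, 5]]
trace(A^T A) = 31, det(A^T A) = 9
discriminant = 31^2 - 4*9 = 925
Largest eigenvalue of A^T A = (trace + sqrt(disc))/2 = 30.7069
||T|| = sqrt(30.7069) = 5.5414

5.5414


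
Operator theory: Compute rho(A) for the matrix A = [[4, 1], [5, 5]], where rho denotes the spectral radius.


For a 2x2 matrix, eigenvalues satisfy lambda^2 - (trace)*lambda + det = 0
trace = 4 + 5 = 9
det = 4*5 - 1*5 = 15
discriminant = 9^2 - 4*(15) = 21
spectral radius = max |eigenvalue| = 6.7913

6.7913


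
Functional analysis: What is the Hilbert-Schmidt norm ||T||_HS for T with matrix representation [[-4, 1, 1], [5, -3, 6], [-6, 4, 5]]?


The Hilbert-Schmidt norm is sqrt(sum of squares of all entries).
Sum of squares = (-4)^2 + 1^2 + 1^2 + 5^2 + (-3)^2 + 6^2 + (-6)^2 + 4^2 + 5^2
= 16 + 1 + 1 + 25 + 9 + 36 + 36 + 16 + 25 = 165
||T||_HS = sqrt(165) = 12.8452

12.8452


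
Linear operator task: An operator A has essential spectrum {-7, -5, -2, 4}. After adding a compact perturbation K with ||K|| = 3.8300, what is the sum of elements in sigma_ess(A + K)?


By Weyl's theorem, the essential spectrum is invariant under compact perturbations.
sigma_ess(A + K) = sigma_ess(A) = {-7, -5, -2, 4}
Sum = -7 + -5 + -2 + 4 = -10

-10


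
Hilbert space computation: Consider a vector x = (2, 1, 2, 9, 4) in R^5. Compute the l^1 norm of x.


The l^1 norm equals the sum of absolute values of all components.
||x||_1 = 2 + 1 + 2 + 9 + 4
= 18

18.0000


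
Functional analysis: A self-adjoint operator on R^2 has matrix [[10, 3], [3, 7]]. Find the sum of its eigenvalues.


For a self-adjoint (symmetric) matrix, the eigenvalues are real.
The sum of eigenvalues equals the trace of the matrix.
trace = 10 + 7 = 17

17


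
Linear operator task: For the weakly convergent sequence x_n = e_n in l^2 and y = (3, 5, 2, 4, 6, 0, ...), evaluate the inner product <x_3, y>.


x_3 = e_3 is the standard basis vector with 1 in position 3.
<x_3, y> = y_3 = 2
As n -> infinity, <x_n, y> -> 0, confirming weak convergence of (x_n) to 0.

2


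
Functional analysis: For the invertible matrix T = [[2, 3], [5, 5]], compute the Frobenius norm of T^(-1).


det(T) = 2*5 - 3*5 = -5
T^(-1) = (1/-5) * [[5, -3], [-5, 2]] = [[-1.0000, 0.6000], [1.0000, -0.4000]]
||T^(-1)||_F^2 = (-1.0000)^2 + 0.6000^2 + 1.0000^2 + (-0.4000)^2 = 2.5200
||T^(-1)||_F = sqrt(2.5200) = 1.5875

1.5875


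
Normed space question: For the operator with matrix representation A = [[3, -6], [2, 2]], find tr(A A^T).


trace(A * A^T) = sum of squares of all entries
= 3^2 + (-6)^2 + 2^2 + 2^2
= 9 + 36 + 4 + 4
= 53

53


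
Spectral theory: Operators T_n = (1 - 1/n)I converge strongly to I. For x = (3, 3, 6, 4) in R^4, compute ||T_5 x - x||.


T_5 x - x = (1 - 1/5)x - x = -x/5
||x|| = sqrt(70) = 8.3666
||T_5 x - x|| = ||x||/5 = 8.3666/5 = 1.6733

1.6733


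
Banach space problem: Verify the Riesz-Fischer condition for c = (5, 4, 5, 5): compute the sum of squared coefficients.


sum |c_n|^2 = 5^2 + 4^2 + 5^2 + 5^2
= 25 + 16 + 25 + 25
= 91

91


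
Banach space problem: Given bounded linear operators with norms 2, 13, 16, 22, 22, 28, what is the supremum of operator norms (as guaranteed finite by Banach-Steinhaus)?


By the Uniform Boundedness Principle, the supremum of norms is finite.
sup_k ||T_k|| = max(2, 13, 16, 22, 22, 28) = 28

28


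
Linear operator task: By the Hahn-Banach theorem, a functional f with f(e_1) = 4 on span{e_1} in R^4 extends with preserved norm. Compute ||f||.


The norm of f is given by ||f|| = sup_{||x||=1} |f(x)|.
On span{e_1}, ||e_1|| = 1, so ||f|| = |f(e_1)| / ||e_1||
= |4| / 1 = 4.0000

4.0000


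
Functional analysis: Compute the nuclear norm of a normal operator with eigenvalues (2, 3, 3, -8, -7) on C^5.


For a normal operator, singular values equal |eigenvalues|.
Trace norm = sum |lambda_i| = 2 + 3 + 3 + 8 + 7
= 23

23


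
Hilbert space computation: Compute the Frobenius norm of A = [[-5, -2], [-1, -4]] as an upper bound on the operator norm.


||A||_F^2 = sum a_ij^2
= (-5)^2 + (-2)^2 + (-1)^2 + (-4)^2
= 25 + 4 + 1 + 16 = 46
||A||_F = sqrt(46) = 6.7823

6.7823


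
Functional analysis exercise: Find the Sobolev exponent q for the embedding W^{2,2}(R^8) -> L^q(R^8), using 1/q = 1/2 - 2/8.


Using the Sobolev embedding formula: 1/q = 1/p - k/n
1/q = 1/2 - 2/8 = 1/4
q = 1/(1/4) = 4

4.0000


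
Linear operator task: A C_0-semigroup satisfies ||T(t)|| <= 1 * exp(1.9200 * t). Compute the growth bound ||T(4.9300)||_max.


||T(4.9300)|| <= 1 * exp(1.9200 * 4.9300)
= 1 * exp(9.4656)
= 1 * 12907.9670
= 12907.9670

12907.9670


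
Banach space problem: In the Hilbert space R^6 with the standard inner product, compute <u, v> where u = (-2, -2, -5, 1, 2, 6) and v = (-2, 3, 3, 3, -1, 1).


Computing the standard inner product <u, v> = sum u_i * v_i
= -2*-2 + -2*3 + -5*3 + 1*3 + 2*-1 + 6*1
= 4 + -6 + -15 + 3 + -2 + 6
= -10

-10


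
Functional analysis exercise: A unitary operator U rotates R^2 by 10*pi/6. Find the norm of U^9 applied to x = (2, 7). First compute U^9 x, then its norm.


U is a rotation by theta = 10*pi/6
U^9 = rotation by 9*theta = 90*pi/6 = 6*pi/6 (mod 2*pi)
cos(6*pi/6) = -1.0000, sin(6*pi/6) = 0.0000
U^9 x = (-1.0000 * 2 - 0.0000 * 7, 0.0000 * 2 + -1.0000 * 7)
= (-2.0000, -7.0000)
||U^9 x|| = sqrt((-2.0000)^2 + (-7.0000)^2) = sqrt(53.0000) = 7.2801

7.2801


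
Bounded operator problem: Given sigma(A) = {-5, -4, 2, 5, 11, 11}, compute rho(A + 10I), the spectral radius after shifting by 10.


Spectrum of A + 10I = {5, 6, 12, 15, 21, 21}
Spectral radius = max |lambda| over the shifted spectrum
= max(5, 6, 12, 15, 21, 21) = 21

21


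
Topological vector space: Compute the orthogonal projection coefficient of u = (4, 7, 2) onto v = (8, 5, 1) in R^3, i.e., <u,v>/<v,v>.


Computing <u,v> = 4*8 + 7*5 + 2*1 = 69
Computing <v,v> = 8^2 + 5^2 + 1^2 = 90
Projection coefficient = 69/90 = 0.7667

0.7667


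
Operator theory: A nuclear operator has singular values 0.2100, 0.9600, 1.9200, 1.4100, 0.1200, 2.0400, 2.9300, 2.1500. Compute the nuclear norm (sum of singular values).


The nuclear norm is the sum of all singular values.
||T||_1 = 0.2100 + 0.9600 + 1.9200 + 1.4100 + 0.1200 + 2.0400 + 2.9300 + 2.1500
= 11.7400

11.7400


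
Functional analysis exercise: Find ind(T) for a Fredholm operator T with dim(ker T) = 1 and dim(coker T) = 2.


The Fredholm index is defined as ind(T) = dim(ker T) - dim(coker T)
= 1 - 2
= -1

-1


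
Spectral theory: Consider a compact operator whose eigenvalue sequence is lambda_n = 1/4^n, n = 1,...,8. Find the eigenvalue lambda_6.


The eigenvalue formula gives lambda_6 = 1/4^6
= 1/4096
= 2.4414e-04

2.4414e-04


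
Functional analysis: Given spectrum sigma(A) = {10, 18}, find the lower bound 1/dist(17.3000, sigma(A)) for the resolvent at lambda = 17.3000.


dist(17.3000, {10, 18}) = min(|17.3000 - 10|, |17.3000 - 18|)
= min(7.3000, 0.7000) = 0.7000
Resolvent bound = 1/0.7000 = 1.4286

1.4286


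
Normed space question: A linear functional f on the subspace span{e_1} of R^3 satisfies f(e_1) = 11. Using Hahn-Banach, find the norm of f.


The norm of f is given by ||f|| = sup_{||x||=1} |f(x)|.
On span{e_1}, ||e_1|| = 1, so ||f|| = |f(e_1)| / ||e_1||
= |11| / 1 = 11.0000

11.0000


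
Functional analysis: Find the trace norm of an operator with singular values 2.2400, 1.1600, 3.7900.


The nuclear norm is the sum of all singular values.
||T||_1 = 2.2400 + 1.1600 + 3.7900
= 7.1900

7.1900


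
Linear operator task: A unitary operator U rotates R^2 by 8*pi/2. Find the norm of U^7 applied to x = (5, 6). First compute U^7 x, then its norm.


U is a rotation by theta = 8*pi/2
U^7 = rotation by 7*theta = 56*pi/2 = 0*pi/2 (mod 2*pi)
cos(0*pi/2) = 1.0000, sin(0*pi/2) = 0.0000
U^7 x = (1.0000 * 5 - 0.0000 * 6, 0.0000 * 5 + 1.0000 * 6)
= (5.0000, 6.0000)
||U^7 x|| = sqrt(5.0000^2 + 6.0000^2) = sqrt(61.0000) = 7.8102

7.8102


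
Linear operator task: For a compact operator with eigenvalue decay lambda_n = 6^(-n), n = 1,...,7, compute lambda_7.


The eigenvalue formula gives lambda_7 = 1/6^7
= 1/279936
= 3.5722e-06

3.5722e-06


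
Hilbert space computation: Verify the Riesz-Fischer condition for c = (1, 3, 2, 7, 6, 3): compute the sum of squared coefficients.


sum |c_n|^2 = 1^2 + 3^2 + 2^2 + 7^2 + 6^2 + 3^2
= 1 + 9 + 4 + 49 + 36 + 9
= 108

108


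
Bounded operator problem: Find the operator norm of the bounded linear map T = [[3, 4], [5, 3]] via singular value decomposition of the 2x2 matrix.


A^T A = [[34, 27], [27, 25]]
trace(A^T A) = 59, det(A^T A) = 121
discriminant = 59^2 - 4*121 = 2997
Largest eigenvalue of A^T A = (trace + sqrt(disc))/2 = 56.8724
||T|| = sqrt(56.8724) = 7.5414

7.5414


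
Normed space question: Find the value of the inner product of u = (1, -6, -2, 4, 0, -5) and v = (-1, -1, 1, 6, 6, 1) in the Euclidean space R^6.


Computing the standard inner product <u, v> = sum u_i * v_i
= 1*-1 + -6*-1 + -2*1 + 4*6 + 0*6 + -5*1
= -1 + 6 + -2 + 24 + 0 + -5
= 22

22


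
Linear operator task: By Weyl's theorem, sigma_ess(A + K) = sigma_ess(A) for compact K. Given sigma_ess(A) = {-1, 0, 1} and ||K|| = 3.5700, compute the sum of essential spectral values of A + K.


By Weyl's theorem, the essential spectrum is invariant under compact perturbations.
sigma_ess(A + K) = sigma_ess(A) = {-1, 0, 1}
Sum = -1 + 0 + 1 = 0

0


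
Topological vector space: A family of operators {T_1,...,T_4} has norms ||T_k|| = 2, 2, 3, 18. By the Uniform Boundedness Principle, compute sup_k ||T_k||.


By the Uniform Boundedness Principle, the supremum of norms is finite.
sup_k ||T_k|| = max(2, 2, 3, 18) = 18

18


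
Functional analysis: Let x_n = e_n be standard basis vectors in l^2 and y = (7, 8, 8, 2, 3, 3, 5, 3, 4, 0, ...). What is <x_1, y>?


x_1 = e_1 is the standard basis vector with 1 in position 1.
<x_1, y> = y_1 = 7
As n -> infinity, <x_n, y> -> 0, confirming weak convergence of (x_n) to 0.

7


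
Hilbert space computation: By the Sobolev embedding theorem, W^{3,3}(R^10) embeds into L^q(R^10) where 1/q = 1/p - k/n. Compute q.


Using the Sobolev embedding formula: 1/q = 1/p - k/n
1/q = 1/3 - 3/10 = 1/30
q = 1/(1/30) = 30

30.0000


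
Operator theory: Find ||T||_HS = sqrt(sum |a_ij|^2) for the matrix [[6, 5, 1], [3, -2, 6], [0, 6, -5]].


The Hilbert-Schmidt norm is sqrt(sum of squares of all entries).
Sum of squares = 6^2 + 5^2 + 1^2 + 3^2 + (-2)^2 + 6^2 + 0^2 + 6^2 + (-5)^2
= 36 + 25 + 1 + 9 + 4 + 36 + 0 + 36 + 25 = 172
||T||_HS = sqrt(172) = 13.1149

13.1149


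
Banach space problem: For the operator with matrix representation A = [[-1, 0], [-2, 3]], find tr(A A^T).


trace(A * A^T) = sum of squares of all entries
= (-1)^2 + 0^2 + (-2)^2 + 3^2
= 1 + 0 + 4 + 9
= 14

14


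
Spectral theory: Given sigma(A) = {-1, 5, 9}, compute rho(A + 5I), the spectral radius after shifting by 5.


Spectrum of A + 5I = {4, 10, 14}
Spectral radius = max |lambda| over the shifted spectrum
= max(4, 10, 14) = 14

14


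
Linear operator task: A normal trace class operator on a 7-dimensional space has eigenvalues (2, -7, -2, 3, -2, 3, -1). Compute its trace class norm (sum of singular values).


For a normal operator, singular values equal |eigenvalues|.
Trace norm = sum |lambda_i| = 2 + 7 + 2 + 3 + 2 + 3 + 1
= 20

20


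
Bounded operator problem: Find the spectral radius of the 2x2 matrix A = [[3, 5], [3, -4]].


For a 2x2 matrix, eigenvalues satisfy lambda^2 - (trace)*lambda + det = 0
trace = 3 + -4 = -1
det = 3*-4 - 5*3 = -27
discriminant = (-1)^2 - 4*(-27) = 109
spectral radius = max |eigenvalue| = 5.7202

5.7202


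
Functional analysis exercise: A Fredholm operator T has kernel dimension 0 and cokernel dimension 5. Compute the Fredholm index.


The Fredholm index is defined as ind(T) = dim(ker T) - dim(coker T)
= 0 - 5
= -5

-5


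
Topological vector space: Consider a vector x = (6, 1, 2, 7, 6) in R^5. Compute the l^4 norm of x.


The l^4 norm = (sum |x_i|^4)^(1/4)
Sum of 4th powers = 1296 + 1 + 16 + 2401 + 1296 = 5010
||x||_4 = (5010)^(1/4) = 8.4132

8.4132


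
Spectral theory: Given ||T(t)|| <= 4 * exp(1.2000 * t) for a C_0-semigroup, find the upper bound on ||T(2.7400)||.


||T(2.7400)|| <= 4 * exp(1.2000 * 2.7400)
= 4 * exp(3.2880)
= 4 * 26.7892
= 107.1569

107.1569


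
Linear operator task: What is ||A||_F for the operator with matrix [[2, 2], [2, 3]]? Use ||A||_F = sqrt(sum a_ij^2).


||A||_F^2 = sum a_ij^2
= 2^2 + 2^2 + 2^2 + 3^2
= 4 + 4 + 4 + 9 = 21
||A||_F = sqrt(21) = 4.5826

4.5826


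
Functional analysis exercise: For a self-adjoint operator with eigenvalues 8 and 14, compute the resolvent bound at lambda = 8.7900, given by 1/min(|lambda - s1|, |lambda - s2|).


dist(8.7900, {8, 14}) = min(|8.7900 - 8|, |8.7900 - 14|)
= min(0.7900, 5.2100) = 0.7900
Resolvent bound = 1/0.7900 = 1.2658

1.2658


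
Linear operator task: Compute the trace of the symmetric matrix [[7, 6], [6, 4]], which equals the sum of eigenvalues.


For a self-adjoint (symmetric) matrix, the eigenvalues are real.
The sum of eigenvalues equals the trace of the matrix.
trace = 7 + 4 = 11

11


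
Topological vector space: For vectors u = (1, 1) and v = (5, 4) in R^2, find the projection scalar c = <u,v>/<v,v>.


Computing <u,v> = 1*5 + 1*4 = 9
Computing <v,v> = 5^2 + 4^2 = 41
Projection coefficient = 9/41 = 0.2195

0.2195


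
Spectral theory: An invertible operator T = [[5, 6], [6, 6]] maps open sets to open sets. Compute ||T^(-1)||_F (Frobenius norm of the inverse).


det(T) = 5*6 - 6*6 = -6
T^(-1) = (1/-6) * [[6, -6], [-6, 5]] = [[-1.0000, 1.0000], [1.0000, -0.8333]]
||T^(-1)||_F^2 = (-1.0000)^2 + 1.0000^2 + 1.0000^2 + (-0.8333)^2 = 3.6944
||T^(-1)||_F = sqrt(3.6944) = 1.9221

1.9221


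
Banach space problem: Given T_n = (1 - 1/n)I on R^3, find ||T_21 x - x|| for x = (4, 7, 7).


T_21 x - x = (1 - 1/21)x - x = -x/21
||x|| = sqrt(114) = 10.6771
||T_21 x - x|| = ||x||/21 = 10.6771/21 = 0.5084

0.5084


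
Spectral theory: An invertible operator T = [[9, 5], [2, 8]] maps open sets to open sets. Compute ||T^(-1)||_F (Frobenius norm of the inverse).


det(T) = 9*8 - 5*2 = 62
T^(-1) = (1/62) * [[8, -5], [-2, 9]] = [[0.1290, -0.0806], [-0.0323, 0.1452]]
||T^(-1)||_F^2 = 0.1290^2 + (-0.0806)^2 + (-0.0323)^2 + 0.1452^2 = 0.0453
||T^(-1)||_F = sqrt(0.0453) = 0.2128

0.2128


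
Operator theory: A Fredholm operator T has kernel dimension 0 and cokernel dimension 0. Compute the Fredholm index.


The Fredholm index is defined as ind(T) = dim(ker T) - dim(coker T)
= 0 - 0
= 0

0


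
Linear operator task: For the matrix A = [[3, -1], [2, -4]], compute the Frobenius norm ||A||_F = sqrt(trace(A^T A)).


||A||_F^2 = sum a_ij^2
= 3^2 + (-1)^2 + 2^2 + (-4)^2
= 9 + 1 + 4 + 16 = 30
||A||_F = sqrt(30) = 5.4772

5.4772


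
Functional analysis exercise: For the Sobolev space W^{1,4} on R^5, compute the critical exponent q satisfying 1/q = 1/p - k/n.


Using the Sobolev embedding formula: 1/q = 1/p - k/n
1/q = 1/4 - 1/5 = 1/20
q = 1/(1/20) = 20

20.0000


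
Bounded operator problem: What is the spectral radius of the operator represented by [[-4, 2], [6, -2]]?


For a 2x2 matrix, eigenvalues satisfy lambda^2 - (trace)*lambda + det = 0
trace = -4 + -2 = -6
det = -4*-2 - 2*6 = -4
discriminant = (-6)^2 - 4*(-4) = 52
spectral radius = max |eigenvalue| = 6.6056

6.6056


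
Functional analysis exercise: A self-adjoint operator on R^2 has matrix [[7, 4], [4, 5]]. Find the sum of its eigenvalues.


For a self-adjoint (symmetric) matrix, the eigenvalues are real.
The sum of eigenvalues equals the trace of the matrix.
trace = 7 + 5 = 12

12


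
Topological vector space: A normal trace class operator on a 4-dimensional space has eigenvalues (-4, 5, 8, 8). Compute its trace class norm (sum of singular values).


For a normal operator, singular values equal |eigenvalues|.
Trace norm = sum |lambda_i| = 4 + 5 + 8 + 8
= 25

25


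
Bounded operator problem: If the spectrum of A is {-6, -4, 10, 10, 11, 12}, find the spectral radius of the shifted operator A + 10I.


Spectrum of A + 10I = {4, 6, 20, 20, 21, 22}
Spectral radius = max |lambda| over the shifted spectrum
= max(4, 6, 20, 20, 21, 22) = 22

22


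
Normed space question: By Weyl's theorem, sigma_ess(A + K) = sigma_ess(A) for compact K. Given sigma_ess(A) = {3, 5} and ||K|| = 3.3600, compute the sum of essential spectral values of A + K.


By Weyl's theorem, the essential spectrum is invariant under compact perturbations.
sigma_ess(A + K) = sigma_ess(A) = {3, 5}
Sum = 3 + 5 = 8

8


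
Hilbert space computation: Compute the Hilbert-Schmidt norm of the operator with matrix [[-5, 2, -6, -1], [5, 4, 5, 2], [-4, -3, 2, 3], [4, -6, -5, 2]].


The Hilbert-Schmidt norm is sqrt(sum of squares of all entries).
Sum of squares = (-5)^2 + 2^2 + (-6)^2 + (-1)^2 + 5^2 + 4^2 + 5^2 + 2^2 + (-4)^2 + (-3)^2 + 2^2 + 3^2 + 4^2 + (-6)^2 + (-5)^2 + 2^2
= 25 + 4 + 36 + 1 + 25 + 16 + 25 + 4 + 16 + 9 + 4 + 9 + 16 + 36 + 25 + 4 = 255
||T||_HS = sqrt(255) = 15.9687

15.9687


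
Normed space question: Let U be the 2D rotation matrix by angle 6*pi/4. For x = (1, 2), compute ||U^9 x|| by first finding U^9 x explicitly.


U is a rotation by theta = 6*pi/4
U^9 = rotation by 9*theta = 54*pi/4 = 6*pi/4 (mod 2*pi)
cos(6*pi/4) = 0.0000, sin(6*pi/4) = -1.0000
U^9 x = (0.0000 * 1 - -1.0000 * 2, -1.0000 * 1 + 0.0000 * 2)
= (2.0000, -1.0000)
||U^9 x|| = sqrt(2.0000^2 + (-1.0000)^2) = sqrt(5.0000) = 2.2361

2.2361


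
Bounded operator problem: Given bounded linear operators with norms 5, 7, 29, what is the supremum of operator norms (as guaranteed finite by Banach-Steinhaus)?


By the Uniform Boundedness Principle, the supremum of norms is finite.
sup_k ||T_k|| = max(5, 7, 29) = 29

29


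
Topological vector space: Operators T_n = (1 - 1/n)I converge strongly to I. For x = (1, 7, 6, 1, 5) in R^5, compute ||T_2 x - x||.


T_2 x - x = (1 - 1/2)x - x = -x/2
||x|| = sqrt(112) = 10.5830
||T_2 x - x|| = ||x||/2 = 10.5830/2 = 5.2915

5.2915


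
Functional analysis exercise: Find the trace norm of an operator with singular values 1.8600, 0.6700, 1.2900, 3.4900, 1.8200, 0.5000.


The nuclear norm is the sum of all singular values.
||T||_1 = 1.8600 + 0.6700 + 1.2900 + 3.4900 + 1.8200 + 0.5000
= 9.6300

9.6300


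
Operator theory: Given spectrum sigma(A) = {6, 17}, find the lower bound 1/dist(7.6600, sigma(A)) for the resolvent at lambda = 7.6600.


dist(7.6600, {6, 17}) = min(|7.6600 - 6|, |7.6600 - 17|)
= min(1.6600, 9.3400) = 1.6600
Resolvent bound = 1/1.6600 = 0.6024

0.6024


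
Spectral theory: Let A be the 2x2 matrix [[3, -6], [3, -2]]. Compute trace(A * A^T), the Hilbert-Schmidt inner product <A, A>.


trace(A * A^T) = sum of squares of all entries
= 3^2 + (-6)^2 + 3^2 + (-2)^2
= 9 + 36 + 9 + 4
= 58

58


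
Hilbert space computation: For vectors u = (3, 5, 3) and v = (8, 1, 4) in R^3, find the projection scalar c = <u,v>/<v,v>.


Computing <u,v> = 3*8 + 5*1 + 3*4 = 41
Computing <v,v> = 8^2 + 1^2 + 4^2 = 81
Projection coefficient = 41/81 = 0.5062

0.5062


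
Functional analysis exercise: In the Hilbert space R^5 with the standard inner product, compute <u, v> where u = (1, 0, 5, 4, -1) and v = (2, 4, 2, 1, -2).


Computing the standard inner product <u, v> = sum u_i * v_i
= 1*2 + 0*4 + 5*2 + 4*1 + -1*-2
= 2 + 0 + 10 + 4 + 2
= 18

18


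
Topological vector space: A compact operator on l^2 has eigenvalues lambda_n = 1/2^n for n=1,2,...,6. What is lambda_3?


The eigenvalue formula gives lambda_3 = 1/2^3
= 1/8
= 0.1250

0.1250


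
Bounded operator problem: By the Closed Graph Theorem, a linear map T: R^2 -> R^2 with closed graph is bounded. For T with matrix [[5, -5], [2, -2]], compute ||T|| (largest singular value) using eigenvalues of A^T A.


A^T A = [[29, -29], [-29, 29]]
trace(A^T A) = 58, det(A^T A) = 0
discriminant = 58^2 - 4*0 = 3364
Largest eigenvalue of A^T A = (trace + sqrt(disc))/2 = 58.0000
||T|| = sqrt(58.0000) = 7.6158

7.6158


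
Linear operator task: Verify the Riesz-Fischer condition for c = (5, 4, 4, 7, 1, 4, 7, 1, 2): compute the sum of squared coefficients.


sum |c_n|^2 = 5^2 + 4^2 + 4^2 + 7^2 + 1^2 + 4^2 + 7^2 + 1^2 + 2^2
= 25 + 16 + 16 + 49 + 1 + 16 + 49 + 1 + 4
= 177

177


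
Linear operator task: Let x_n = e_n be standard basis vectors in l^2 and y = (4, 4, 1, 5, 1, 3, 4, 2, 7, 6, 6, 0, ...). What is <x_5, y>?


x_5 = e_5 is the standard basis vector with 1 in position 5.
<x_5, y> = y_5 = 1
As n -> infinity, <x_n, y> -> 0, confirming weak convergence of (x_n) to 0.

1


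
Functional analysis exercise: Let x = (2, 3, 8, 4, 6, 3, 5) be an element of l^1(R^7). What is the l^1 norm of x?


The l^1 norm equals the sum of absolute values of all components.
||x||_1 = 2 + 3 + 8 + 4 + 6 + 3 + 5
= 31

31.0000


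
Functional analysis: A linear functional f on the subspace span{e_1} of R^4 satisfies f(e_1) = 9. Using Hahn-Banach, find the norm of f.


The norm of f is given by ||f|| = sup_{||x||=1} |f(x)|.
On span{e_1}, ||e_1|| = 1, so ||f|| = |f(e_1)| / ||e_1||
= |9| / 1 = 9.0000

9.0000


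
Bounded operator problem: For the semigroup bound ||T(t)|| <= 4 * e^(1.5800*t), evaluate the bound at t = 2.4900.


||T(2.4900)|| <= 4 * exp(1.5800 * 2.4900)
= 4 * exp(3.9342)
= 4 * 51.1212
= 204.4849

204.4849


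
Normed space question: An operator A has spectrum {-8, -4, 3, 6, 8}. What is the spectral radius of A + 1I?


Spectrum of A + 1I = {-7, -3, 4, 7, 9}
Spectral radius = max |lambda| over the shifted spectrum
= max(7, 3, 4, 7, 9) = 9

9


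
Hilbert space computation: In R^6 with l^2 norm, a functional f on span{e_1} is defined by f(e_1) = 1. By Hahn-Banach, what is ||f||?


The norm of f is given by ||f|| = sup_{||x||=1} |f(x)|.
On span{e_1}, ||e_1|| = 1, so ||f|| = |f(e_1)| / ||e_1||
= |1| / 1 = 1.0000

1.0000


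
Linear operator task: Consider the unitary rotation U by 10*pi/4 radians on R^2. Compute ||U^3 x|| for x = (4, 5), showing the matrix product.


U is a rotation by theta = 10*pi/4
U^3 = rotation by 3*theta = 30*pi/4 = 6*pi/4 (mod 2*pi)
cos(6*pi/4) = 0.0000, sin(6*pi/4) = -1.0000
U^3 x = (0.0000 * 4 - -1.0000 * 5, -1.0000 * 4 + 0.0000 * 5)
= (5.0000, -4.0000)
||U^3 x|| = sqrt(5.0000^2 + (-4.0000)^2) = sqrt(41.0000) = 6.4031

6.4031


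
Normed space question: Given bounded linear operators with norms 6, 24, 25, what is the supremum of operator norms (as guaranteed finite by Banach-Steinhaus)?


By the Uniform Boundedness Principle, the supremum of norms is finite.
sup_k ||T_k|| = max(6, 24, 25) = 25

25


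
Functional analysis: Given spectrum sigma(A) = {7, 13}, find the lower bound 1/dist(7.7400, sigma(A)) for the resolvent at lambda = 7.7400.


dist(7.7400, {7, 13}) = min(|7.7400 - 7|, |7.7400 - 13|)
= min(0.7400, 5.2600) = 0.7400
Resolvent bound = 1/0.7400 = 1.3514

1.3514


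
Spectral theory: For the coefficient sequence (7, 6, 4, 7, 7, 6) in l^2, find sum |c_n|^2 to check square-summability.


sum |c_n|^2 = 7^2 + 6^2 + 4^2 + 7^2 + 7^2 + 6^2
= 49 + 36 + 16 + 49 + 49 + 36
= 235

235


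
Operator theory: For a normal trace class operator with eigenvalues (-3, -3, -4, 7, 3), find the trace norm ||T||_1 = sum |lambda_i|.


For a normal operator, singular values equal |eigenvalues|.
Trace norm = sum |lambda_i| = 3 + 3 + 4 + 7 + 3
= 20

20


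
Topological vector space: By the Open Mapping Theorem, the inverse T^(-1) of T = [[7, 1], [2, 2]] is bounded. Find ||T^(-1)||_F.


det(T) = 7*2 - 1*2 = 12
T^(-1) = (1/12) * [[2, -1], [-2, 7]] = [[0.1667, -0.0833], [-0.1667, 0.5833]]
||T^(-1)||_F^2 = 0.1667^2 + (-0.0833)^2 + (-0.1667)^2 + 0.5833^2 = 0.4028
||T^(-1)||_F = sqrt(0.4028) = 0.6346

0.6346


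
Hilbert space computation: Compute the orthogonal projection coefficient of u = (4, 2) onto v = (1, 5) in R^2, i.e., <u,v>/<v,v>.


Computing <u,v> = 4*1 + 2*5 = 14
Computing <v,v> = 1^2 + 5^2 = 26
Projection coefficient = 14/26 = 0.5385

0.5385


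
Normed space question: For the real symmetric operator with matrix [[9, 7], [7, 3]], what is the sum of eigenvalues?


For a self-adjoint (symmetric) matrix, the eigenvalues are real.
The sum of eigenvalues equals the trace of the matrix.
trace = 9 + 3 = 12

12


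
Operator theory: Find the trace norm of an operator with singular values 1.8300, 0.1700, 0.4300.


The nuclear norm is the sum of all singular values.
||T||_1 = 1.8300 + 0.1700 + 0.4300
= 2.4300

2.4300


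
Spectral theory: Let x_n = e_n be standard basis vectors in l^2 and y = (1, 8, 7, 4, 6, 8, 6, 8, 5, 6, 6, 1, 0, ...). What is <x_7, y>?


x_7 = e_7 is the standard basis vector with 1 in position 7.
<x_7, y> = y_7 = 6
As n -> infinity, <x_n, y> -> 0, confirming weak convergence of (x_n) to 0.

6


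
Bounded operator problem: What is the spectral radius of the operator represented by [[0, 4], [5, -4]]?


For a 2x2 matrix, eigenvalues satisfy lambda^2 - (trace)*lambda + det = 0
trace = 0 + -4 = -4
det = 0*-4 - 4*5 = -20
discriminant = (-4)^2 - 4*(-20) = 96
spectral radius = max |eigenvalue| = 6.8990

6.8990


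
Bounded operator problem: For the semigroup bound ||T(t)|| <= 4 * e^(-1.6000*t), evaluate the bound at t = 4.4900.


||T(4.4900)|| <= 4 * exp(-1.6000 * 4.4900)
= 4 * exp(-7.1840)
= 4 * 7.5863e-04
= 0.0030

0.0030


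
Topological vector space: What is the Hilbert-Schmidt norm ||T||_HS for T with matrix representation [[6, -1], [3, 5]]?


The Hilbert-Schmidt norm is sqrt(sum of squares of all entries).
Sum of squares = 6^2 + (-1)^2 + 3^2 + 5^2
= 36 + 1 + 9 + 25 = 71
||T||_HS = sqrt(71) = 8.4261

8.4261


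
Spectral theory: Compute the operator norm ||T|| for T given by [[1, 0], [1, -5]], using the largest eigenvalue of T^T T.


A^T A = [[2, -5], [-5, 25]]
trace(A^T A) = 27, det(A^T A) = 25
discriminant = 27^2 - 4*25 = 629
Largest eigenvalue of A^T A = (trace + sqrt(disc))/2 = 26.0399
||T|| = sqrt(26.0399) = 5.1029

5.1029


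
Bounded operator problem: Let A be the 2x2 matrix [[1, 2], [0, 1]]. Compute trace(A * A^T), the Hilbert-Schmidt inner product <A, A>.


trace(A * A^T) = sum of squares of all entries
= 1^2 + 2^2 + 0^2 + 1^2
= 1 + 4 + 0 + 1
= 6

6


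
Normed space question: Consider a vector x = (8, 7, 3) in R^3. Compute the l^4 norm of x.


The l^4 norm = (sum |x_i|^4)^(1/4)
Sum of 4th powers = 4096 + 2401 + 81 = 6578
||x||_4 = (6578)^(1/4) = 9.0058

9.0058


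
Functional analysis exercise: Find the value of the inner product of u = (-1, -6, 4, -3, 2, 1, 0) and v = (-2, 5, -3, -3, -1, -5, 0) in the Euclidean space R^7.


Computing the standard inner product <u, v> = sum u_i * v_i
= -1*-2 + -6*5 + 4*-3 + -3*-3 + 2*-1 + 1*-5 + 0*0
= 2 + -30 + -12 + 9 + -2 + -5 + 0
= -38

-38


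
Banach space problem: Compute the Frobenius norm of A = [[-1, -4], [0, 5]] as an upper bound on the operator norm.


||A||_F^2 = sum a_ij^2
= (-1)^2 + (-4)^2 + 0^2 + 5^2
= 1 + 16 + 0 + 25 = 42
||A||_F = sqrt(42) = 6.4807

6.4807


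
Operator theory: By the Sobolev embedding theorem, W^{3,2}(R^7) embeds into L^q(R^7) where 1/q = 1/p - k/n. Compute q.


Using the Sobolev embedding formula: 1/q = 1/p - k/n
1/q = 1/2 - 3/7 = 1/14
q = 1/(1/14) = 14

14.0000


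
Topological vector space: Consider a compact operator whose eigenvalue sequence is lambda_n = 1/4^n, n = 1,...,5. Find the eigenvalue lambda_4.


The eigenvalue formula gives lambda_4 = 1/4^4
= 1/256
= 0.0039

0.0039


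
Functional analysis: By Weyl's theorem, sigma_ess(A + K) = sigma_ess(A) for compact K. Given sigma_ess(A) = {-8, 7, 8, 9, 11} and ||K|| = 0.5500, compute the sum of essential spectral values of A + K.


By Weyl's theorem, the essential spectrum is invariant under compact perturbations.
sigma_ess(A + K) = sigma_ess(A) = {-8, 7, 8, 9, 11}
Sum = -8 + 7 + 8 + 9 + 11 = 27

27


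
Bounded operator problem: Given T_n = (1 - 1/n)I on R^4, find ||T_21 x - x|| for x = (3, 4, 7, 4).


T_21 x - x = (1 - 1/21)x - x = -x/21
||x|| = sqrt(90) = 9.4868
||T_21 x - x|| = ||x||/21 = 9.4868/21 = 0.4518

0.4518


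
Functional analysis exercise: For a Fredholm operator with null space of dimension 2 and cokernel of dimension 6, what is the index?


The Fredholm index is defined as ind(T) = dim(ker T) - dim(coker T)
= 2 - 6
= -4

-4


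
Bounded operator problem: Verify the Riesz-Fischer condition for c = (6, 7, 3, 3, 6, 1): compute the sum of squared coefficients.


sum |c_n|^2 = 6^2 + 7^2 + 3^2 + 3^2 + 6^2 + 1^2
= 36 + 49 + 9 + 9 + 36 + 1
= 140

140


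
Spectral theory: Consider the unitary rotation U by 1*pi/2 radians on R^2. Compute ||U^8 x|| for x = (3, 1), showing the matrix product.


U is a rotation by theta = 1*pi/2
U^8 = rotation by 8*theta = 8*pi/2 = 0*pi/2 (mod 2*pi)
cos(0*pi/2) = 1.0000, sin(0*pi/2) = 0.0000
U^8 x = (1.0000 * 3 - 0.0000 * 1, 0.0000 * 3 + 1.0000 * 1)
= (3.0000, 1.0000)
||U^8 x|| = sqrt(3.0000^2 + 1.0000^2) = sqrt(10.0000) = 3.1623

3.1623


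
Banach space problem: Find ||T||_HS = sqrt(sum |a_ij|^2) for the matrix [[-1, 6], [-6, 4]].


The Hilbert-Schmidt norm is sqrt(sum of squares of all entries).
Sum of squares = (-1)^2 + 6^2 + (-6)^2 + 4^2
= 1 + 36 + 36 + 16 = 89
||T||_HS = sqrt(89) = 9.4340

9.4340


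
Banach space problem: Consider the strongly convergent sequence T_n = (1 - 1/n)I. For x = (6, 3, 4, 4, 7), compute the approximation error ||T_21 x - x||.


T_21 x - x = (1 - 1/21)x - x = -x/21
||x|| = sqrt(126) = 11.2250
||T_21 x - x|| = ||x||/21 = 11.2250/21 = 0.5345

0.5345


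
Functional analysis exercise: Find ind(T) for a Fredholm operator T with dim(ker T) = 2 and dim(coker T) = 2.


The Fredholm index is defined as ind(T) = dim(ker T) - dim(coker T)
= 2 - 2
= 0

0


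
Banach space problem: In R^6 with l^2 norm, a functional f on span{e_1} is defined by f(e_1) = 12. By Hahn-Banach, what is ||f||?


The norm of f is given by ||f|| = sup_{||x||=1} |f(x)|.
On span{e_1}, ||e_1|| = 1, so ||f|| = |f(e_1)| / ||e_1||
= |12| / 1 = 12.0000

12.0000


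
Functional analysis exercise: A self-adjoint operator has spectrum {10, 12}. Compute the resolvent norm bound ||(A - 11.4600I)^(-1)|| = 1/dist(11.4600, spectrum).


dist(11.4600, {10, 12}) = min(|11.4600 - 10|, |11.4600 - 12|)
= min(1.4600, 0.5400) = 0.5400
Resolvent bound = 1/0.5400 = 1.8519

1.8519


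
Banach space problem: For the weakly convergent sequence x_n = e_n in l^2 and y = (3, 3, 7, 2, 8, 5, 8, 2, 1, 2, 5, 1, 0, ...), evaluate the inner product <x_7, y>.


x_7 = e_7 is the standard basis vector with 1 in position 7.
<x_7, y> = y_7 = 8
As n -> infinity, <x_n, y> -> 0, confirming weak convergence of (x_n) to 0.

8


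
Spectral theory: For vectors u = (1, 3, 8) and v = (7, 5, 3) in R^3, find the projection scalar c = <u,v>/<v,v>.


Computing <u,v> = 1*7 + 3*5 + 8*3 = 46
Computing <v,v> = 7^2 + 5^2 + 3^2 = 83
Projection coefficient = 46/83 = 0.5542

0.5542


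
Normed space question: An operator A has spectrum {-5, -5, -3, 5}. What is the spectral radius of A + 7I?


Spectrum of A + 7I = {2, 2, 4, 12}
Spectral radius = max |lambda| over the shifted spectrum
= max(2, 2, 4, 12) = 12

12


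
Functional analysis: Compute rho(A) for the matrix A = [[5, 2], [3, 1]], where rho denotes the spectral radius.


For a 2x2 matrix, eigenvalues satisfy lambda^2 - (trace)*lambda + det = 0
trace = 5 + 1 = 6
det = 5*1 - 2*3 = -1
discriminant = 6^2 - 4*(-1) = 40
spectral radius = max |eigenvalue| = 6.1623

6.1623


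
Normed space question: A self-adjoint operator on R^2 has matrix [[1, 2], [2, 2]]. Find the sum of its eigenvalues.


For a self-adjoint (symmetric) matrix, the eigenvalues are real.
The sum of eigenvalues equals the trace of the matrix.
trace = 1 + 2 = 3

3


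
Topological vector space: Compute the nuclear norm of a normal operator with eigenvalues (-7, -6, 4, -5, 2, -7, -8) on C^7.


For a normal operator, singular values equal |eigenvalues|.
Trace norm = sum |lambda_i| = 7 + 6 + 4 + 5 + 2 + 7 + 8
= 39

39


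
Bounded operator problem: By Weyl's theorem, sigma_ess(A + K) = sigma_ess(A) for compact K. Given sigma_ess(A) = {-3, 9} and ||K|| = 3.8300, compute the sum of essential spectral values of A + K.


By Weyl's theorem, the essential spectrum is invariant under compact perturbations.
sigma_ess(A + K) = sigma_ess(A) = {-3, 9}
Sum = -3 + 9 = 6

6


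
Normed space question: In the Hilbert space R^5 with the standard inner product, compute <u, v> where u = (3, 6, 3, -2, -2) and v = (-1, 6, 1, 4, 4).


Computing the standard inner product <u, v> = sum u_i * v_i
= 3*-1 + 6*6 + 3*1 + -2*4 + -2*4
= -3 + 36 + 3 + -8 + -8
= 20

20


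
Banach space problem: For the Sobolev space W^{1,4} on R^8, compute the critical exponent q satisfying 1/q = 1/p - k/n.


Using the Sobolev embedding formula: 1/q = 1/p - k/n
1/q = 1/4 - 1/8 = 1/8
q = 1/(1/8) = 8

8.0000


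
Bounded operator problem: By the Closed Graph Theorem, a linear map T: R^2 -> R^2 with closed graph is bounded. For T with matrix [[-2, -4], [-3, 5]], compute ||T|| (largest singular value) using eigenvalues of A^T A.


A^T A = [[13, -7], [-7, 41]]
trace(A^T A) = 54, det(A^T A) = 484
discriminant = 54^2 - 4*484 = 980
Largest eigenvalue of A^T A = (trace + sqrt(disc))/2 = 42.6525
||T|| = sqrt(42.6525) = 6.5309

6.5309


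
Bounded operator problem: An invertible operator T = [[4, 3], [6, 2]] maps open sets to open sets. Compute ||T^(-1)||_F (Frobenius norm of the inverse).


det(T) = 4*2 - 3*6 = -10
T^(-1) = (1/-10) * [[2, -3], [-6, 4]] = [[-0.2000, 0.3000], [0.6000, -0.4000]]
||T^(-1)||_F^2 = (-0.2000)^2 + 0.3000^2 + 0.6000^2 + (-0.4000)^2 = 0.6500
||T^(-1)||_F = sqrt(0.6500) = 0.8062

0.8062


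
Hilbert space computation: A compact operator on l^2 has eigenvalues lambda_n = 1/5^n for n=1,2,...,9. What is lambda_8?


The eigenvalue formula gives lambda_8 = 1/5^8
= 1/390625
= 2.5600e-06

2.5600e-06


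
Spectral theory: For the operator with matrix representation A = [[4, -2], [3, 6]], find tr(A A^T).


trace(A * A^T) = sum of squares of all entries
= 4^2 + (-2)^2 + 3^2 + 6^2
= 16 + 4 + 9 + 36
= 65

65


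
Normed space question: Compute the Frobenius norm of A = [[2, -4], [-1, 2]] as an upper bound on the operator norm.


||A||_F^2 = sum a_ij^2
= 2^2 + (-4)^2 + (-1)^2 + 2^2
= 4 + 16 + 1 + 4 = 25
||A||_F = sqrt(25) = 5.0000

5.0000


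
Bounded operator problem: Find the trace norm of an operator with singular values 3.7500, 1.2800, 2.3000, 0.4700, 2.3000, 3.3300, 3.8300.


The nuclear norm is the sum of all singular values.
||T||_1 = 3.7500 + 1.2800 + 2.3000 + 0.4700 + 2.3000 + 3.3300 + 3.8300
= 17.2600

17.2600


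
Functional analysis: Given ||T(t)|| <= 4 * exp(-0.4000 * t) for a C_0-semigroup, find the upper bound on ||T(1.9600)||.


||T(1.9600)|| <= 4 * exp(-0.4000 * 1.9600)
= 4 * exp(-0.7840)
= 4 * 0.4566
= 1.8263

1.8263


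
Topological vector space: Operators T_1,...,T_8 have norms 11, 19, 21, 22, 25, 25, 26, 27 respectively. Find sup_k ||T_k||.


By the Uniform Boundedness Principle, the supremum of norms is finite.
sup_k ||T_k|| = max(11, 19, 21, 22, 25, 25, 26, 27) = 27

27


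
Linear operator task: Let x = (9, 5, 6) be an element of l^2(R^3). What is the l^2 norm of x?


The l^2 norm = (sum |x_i|^2)^(1/2)
Sum of 2th powers = 81 + 25 + 36 = 142
||x||_2 = (142)^(1/2) = 11.9164

11.9164


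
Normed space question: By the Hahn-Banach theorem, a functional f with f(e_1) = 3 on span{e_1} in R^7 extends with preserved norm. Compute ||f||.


The norm of f is given by ||f|| = sup_{||x||=1} |f(x)|.
On span{e_1}, ||e_1|| = 1, so ||f|| = |f(e_1)| / ||e_1||
= |3| / 1 = 3.0000

3.0000


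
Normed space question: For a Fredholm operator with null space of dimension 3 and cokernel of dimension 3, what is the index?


The Fredholm index is defined as ind(T) = dim(ker T) - dim(coker T)
= 3 - 3
= 0

0


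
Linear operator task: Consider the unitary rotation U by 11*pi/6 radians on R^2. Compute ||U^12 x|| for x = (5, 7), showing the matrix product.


U is a rotation by theta = 11*pi/6
U^12 = rotation by 12*theta = 132*pi/6 = 0*pi/6 (mod 2*pi)
cos(0*pi/6) = 1.0000, sin(0*pi/6) = 0.0000
U^12 x = (1.0000 * 5 - 0.0000 * 7, 0.0000 * 5 + 1.0000 * 7)
= (5.0000, 7.0000)
||U^12 x|| = sqrt(5.0000^2 + 7.0000^2) = sqrt(74.0000) = 8.6023

8.6023


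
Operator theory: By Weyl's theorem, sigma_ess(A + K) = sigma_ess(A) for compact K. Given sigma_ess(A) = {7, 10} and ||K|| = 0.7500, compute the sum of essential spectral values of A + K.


By Weyl's theorem, the essential spectrum is invariant under compact perturbations.
sigma_ess(A + K) = sigma_ess(A) = {7, 10}
Sum = 7 + 10 = 17

17


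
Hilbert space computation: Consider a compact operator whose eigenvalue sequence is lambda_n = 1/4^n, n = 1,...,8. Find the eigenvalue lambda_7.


The eigenvalue formula gives lambda_7 = 1/4^7
= 1/16384
= 6.1035e-05

6.1035e-05


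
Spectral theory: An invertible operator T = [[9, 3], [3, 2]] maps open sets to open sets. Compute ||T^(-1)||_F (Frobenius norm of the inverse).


det(T) = 9*2 - 3*3 = 9
T^(-1) = (1/9) * [[2, -3], [-3, 9]] = [[0.2222, -0.3333], [-0.3333, 1.0000]]
||T^(-1)||_F^2 = 0.2222^2 + (-0.3333)^2 + (-0.3333)^2 + 1.0000^2 = 1.2716
||T^(-1)||_F = sqrt(1.2716) = 1.1277

1.1277


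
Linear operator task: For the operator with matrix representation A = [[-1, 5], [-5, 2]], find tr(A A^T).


trace(A * A^T) = sum of squares of all entries
= (-1)^2 + 5^2 + (-5)^2 + 2^2
= 1 + 25 + 25 + 4
= 55

55


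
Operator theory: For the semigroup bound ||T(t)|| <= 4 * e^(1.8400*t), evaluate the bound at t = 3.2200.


||T(3.2200)|| <= 4 * exp(1.8400 * 3.2200)
= 4 * exp(5.9248)
= 4 * 374.2036
= 1496.8143

1496.8143


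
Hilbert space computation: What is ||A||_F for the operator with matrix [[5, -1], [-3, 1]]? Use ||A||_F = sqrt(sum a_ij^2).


||A||_F^2 = sum a_ij^2
= 5^2 + (-1)^2 + (-3)^2 + 1^2
= 25 + 1 + 9 + 1 = 36
||A||_F = sqrt(36) = 6.0000

6.0000


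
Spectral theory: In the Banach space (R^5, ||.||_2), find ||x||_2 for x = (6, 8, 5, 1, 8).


The l^2 norm = (sum |x_i|^2)^(1/2)
Sum of 2th powers = 36 + 64 + 25 + 1 + 64 = 190
||x||_2 = (190)^(1/2) = 13.7840

13.7840


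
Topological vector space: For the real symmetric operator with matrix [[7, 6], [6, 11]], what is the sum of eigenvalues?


For a self-adjoint (symmetric) matrix, the eigenvalues are real.
The sum of eigenvalues equals the trace of the matrix.
trace = 7 + 11 = 18

18


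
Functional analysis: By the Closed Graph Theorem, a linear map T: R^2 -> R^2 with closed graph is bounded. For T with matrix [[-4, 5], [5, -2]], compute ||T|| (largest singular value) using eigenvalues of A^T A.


A^T A = [[41, -30], [-30, 29]]
trace(A^T A) = 70, det(A^T A) = 289
discriminant = 70^2 - 4*289 = 3744
Largest eigenvalue of A^T A = (trace + sqrt(disc))/2 = 65.5941
||T|| = sqrt(65.5941) = 8.0990

8.0990


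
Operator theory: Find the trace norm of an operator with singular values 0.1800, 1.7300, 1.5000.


The nuclear norm is the sum of all singular values.
||T||_1 = 0.1800 + 1.7300 + 1.5000
= 3.4100

3.4100


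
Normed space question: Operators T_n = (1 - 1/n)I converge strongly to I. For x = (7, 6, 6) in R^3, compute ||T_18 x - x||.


T_18 x - x = (1 - 1/18)x - x = -x/18
||x|| = sqrt(121) = 11.0000
||T_18 x - x|| = ||x||/18 = 11.0000/18 = 0.6111

0.6111
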